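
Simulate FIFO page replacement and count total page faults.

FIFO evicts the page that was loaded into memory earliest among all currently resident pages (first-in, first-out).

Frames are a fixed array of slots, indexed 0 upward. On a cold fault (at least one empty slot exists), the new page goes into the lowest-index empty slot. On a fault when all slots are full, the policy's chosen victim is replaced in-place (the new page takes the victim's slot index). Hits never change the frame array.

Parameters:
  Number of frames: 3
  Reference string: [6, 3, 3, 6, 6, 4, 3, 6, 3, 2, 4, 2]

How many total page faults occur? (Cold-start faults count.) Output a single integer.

Step 0: ref 6 → FAULT, frames=[6,-,-]
Step 1: ref 3 → FAULT, frames=[6,3,-]
Step 2: ref 3 → HIT, frames=[6,3,-]
Step 3: ref 6 → HIT, frames=[6,3,-]
Step 4: ref 6 → HIT, frames=[6,3,-]
Step 5: ref 4 → FAULT, frames=[6,3,4]
Step 6: ref 3 → HIT, frames=[6,3,4]
Step 7: ref 6 → HIT, frames=[6,3,4]
Step 8: ref 3 → HIT, frames=[6,3,4]
Step 9: ref 2 → FAULT (evict 6), frames=[2,3,4]
Step 10: ref 4 → HIT, frames=[2,3,4]
Step 11: ref 2 → HIT, frames=[2,3,4]
Total faults: 4

Answer: 4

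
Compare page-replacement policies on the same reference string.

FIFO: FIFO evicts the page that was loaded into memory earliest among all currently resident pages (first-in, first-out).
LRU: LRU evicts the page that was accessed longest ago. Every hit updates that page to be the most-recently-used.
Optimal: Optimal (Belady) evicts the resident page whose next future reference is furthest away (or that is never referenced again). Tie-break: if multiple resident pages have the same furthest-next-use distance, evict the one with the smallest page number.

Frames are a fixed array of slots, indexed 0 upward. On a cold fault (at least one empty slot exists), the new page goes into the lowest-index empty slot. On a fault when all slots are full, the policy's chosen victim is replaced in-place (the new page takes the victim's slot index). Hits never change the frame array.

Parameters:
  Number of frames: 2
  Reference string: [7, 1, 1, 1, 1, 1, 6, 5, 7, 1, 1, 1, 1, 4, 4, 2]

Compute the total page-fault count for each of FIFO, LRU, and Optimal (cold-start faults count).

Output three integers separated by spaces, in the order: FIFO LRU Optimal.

--- FIFO ---
  step 0: ref 7 -> FAULT, frames=[7,-] (faults so far: 1)
  step 1: ref 1 -> FAULT, frames=[7,1] (faults so far: 2)
  step 2: ref 1 -> HIT, frames=[7,1] (faults so far: 2)
  step 3: ref 1 -> HIT, frames=[7,1] (faults so far: 2)
  step 4: ref 1 -> HIT, frames=[7,1] (faults so far: 2)
  step 5: ref 1 -> HIT, frames=[7,1] (faults so far: 2)
  step 6: ref 6 -> FAULT, evict 7, frames=[6,1] (faults so far: 3)
  step 7: ref 5 -> FAULT, evict 1, frames=[6,5] (faults so far: 4)
  step 8: ref 7 -> FAULT, evict 6, frames=[7,5] (faults so far: 5)
  step 9: ref 1 -> FAULT, evict 5, frames=[7,1] (faults so far: 6)
  step 10: ref 1 -> HIT, frames=[7,1] (faults so far: 6)
  step 11: ref 1 -> HIT, frames=[7,1] (faults so far: 6)
  step 12: ref 1 -> HIT, frames=[7,1] (faults so far: 6)
  step 13: ref 4 -> FAULT, evict 7, frames=[4,1] (faults so far: 7)
  step 14: ref 4 -> HIT, frames=[4,1] (faults so far: 7)
  step 15: ref 2 -> FAULT, evict 1, frames=[4,2] (faults so far: 8)
  FIFO total faults: 8
--- LRU ---
  step 0: ref 7 -> FAULT, frames=[7,-] (faults so far: 1)
  step 1: ref 1 -> FAULT, frames=[7,1] (faults so far: 2)
  step 2: ref 1 -> HIT, frames=[7,1] (faults so far: 2)
  step 3: ref 1 -> HIT, frames=[7,1] (faults so far: 2)
  step 4: ref 1 -> HIT, frames=[7,1] (faults so far: 2)
  step 5: ref 1 -> HIT, frames=[7,1] (faults so far: 2)
  step 6: ref 6 -> FAULT, evict 7, frames=[6,1] (faults so far: 3)
  step 7: ref 5 -> FAULT, evict 1, frames=[6,5] (faults so far: 4)
  step 8: ref 7 -> FAULT, evict 6, frames=[7,5] (faults so far: 5)
  step 9: ref 1 -> FAULT, evict 5, frames=[7,1] (faults so far: 6)
  step 10: ref 1 -> HIT, frames=[7,1] (faults so far: 6)
  step 11: ref 1 -> HIT, frames=[7,1] (faults so far: 6)
  step 12: ref 1 -> HIT, frames=[7,1] (faults so far: 6)
  step 13: ref 4 -> FAULT, evict 7, frames=[4,1] (faults so far: 7)
  step 14: ref 4 -> HIT, frames=[4,1] (faults so far: 7)
  step 15: ref 2 -> FAULT, evict 1, frames=[4,2] (faults so far: 8)
  LRU total faults: 8
--- Optimal ---
  step 0: ref 7 -> FAULT, frames=[7,-] (faults so far: 1)
  step 1: ref 1 -> FAULT, frames=[7,1] (faults so far: 2)
  step 2: ref 1 -> HIT, frames=[7,1] (faults so far: 2)
  step 3: ref 1 -> HIT, frames=[7,1] (faults so far: 2)
  step 4: ref 1 -> HIT, frames=[7,1] (faults so far: 2)
  step 5: ref 1 -> HIT, frames=[7,1] (faults so far: 2)
  step 6: ref 6 -> FAULT, evict 1, frames=[7,6] (faults so far: 3)
  step 7: ref 5 -> FAULT, evict 6, frames=[7,5] (faults so far: 4)
  step 8: ref 7 -> HIT, frames=[7,5] (faults so far: 4)
  step 9: ref 1 -> FAULT, evict 5, frames=[7,1] (faults so far: 5)
  step 10: ref 1 -> HIT, frames=[7,1] (faults so far: 5)
  step 11: ref 1 -> HIT, frames=[7,1] (faults so far: 5)
  step 12: ref 1 -> HIT, frames=[7,1] (faults so far: 5)
  step 13: ref 4 -> FAULT, evict 1, frames=[7,4] (faults so far: 6)
  step 14: ref 4 -> HIT, frames=[7,4] (faults so far: 6)
  step 15: ref 2 -> FAULT, evict 4, frames=[7,2] (faults so far: 7)
  Optimal total faults: 7

Answer: 8 8 7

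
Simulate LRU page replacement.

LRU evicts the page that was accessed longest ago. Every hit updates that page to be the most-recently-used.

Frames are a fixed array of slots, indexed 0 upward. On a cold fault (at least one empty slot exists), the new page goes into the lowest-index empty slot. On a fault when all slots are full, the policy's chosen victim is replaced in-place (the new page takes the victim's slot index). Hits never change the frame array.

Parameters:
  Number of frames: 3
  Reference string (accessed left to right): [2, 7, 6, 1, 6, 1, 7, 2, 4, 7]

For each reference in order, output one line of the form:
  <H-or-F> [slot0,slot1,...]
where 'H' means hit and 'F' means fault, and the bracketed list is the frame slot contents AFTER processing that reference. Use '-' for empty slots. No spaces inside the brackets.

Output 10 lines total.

F [2,-,-]
F [2,7,-]
F [2,7,6]
F [1,7,6]
H [1,7,6]
H [1,7,6]
H [1,7,6]
F [1,7,2]
F [4,7,2]
H [4,7,2]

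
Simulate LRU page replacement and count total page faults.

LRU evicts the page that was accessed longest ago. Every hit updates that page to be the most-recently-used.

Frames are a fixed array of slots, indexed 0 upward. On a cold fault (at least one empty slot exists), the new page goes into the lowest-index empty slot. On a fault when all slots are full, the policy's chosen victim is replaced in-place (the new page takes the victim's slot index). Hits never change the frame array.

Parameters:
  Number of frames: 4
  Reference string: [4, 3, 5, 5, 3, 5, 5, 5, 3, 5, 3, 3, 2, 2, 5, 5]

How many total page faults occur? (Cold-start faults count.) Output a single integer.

Step 0: ref 4 → FAULT, frames=[4,-,-,-]
Step 1: ref 3 → FAULT, frames=[4,3,-,-]
Step 2: ref 5 → FAULT, frames=[4,3,5,-]
Step 3: ref 5 → HIT, frames=[4,3,5,-]
Step 4: ref 3 → HIT, frames=[4,3,5,-]
Step 5: ref 5 → HIT, frames=[4,3,5,-]
Step 6: ref 5 → HIT, frames=[4,3,5,-]
Step 7: ref 5 → HIT, frames=[4,3,5,-]
Step 8: ref 3 → HIT, frames=[4,3,5,-]
Step 9: ref 5 → HIT, frames=[4,3,5,-]
Step 10: ref 3 → HIT, frames=[4,3,5,-]
Step 11: ref 3 → HIT, frames=[4,3,5,-]
Step 12: ref 2 → FAULT, frames=[4,3,5,2]
Step 13: ref 2 → HIT, frames=[4,3,5,2]
Step 14: ref 5 → HIT, frames=[4,3,5,2]
Step 15: ref 5 → HIT, frames=[4,3,5,2]
Total faults: 4

Answer: 4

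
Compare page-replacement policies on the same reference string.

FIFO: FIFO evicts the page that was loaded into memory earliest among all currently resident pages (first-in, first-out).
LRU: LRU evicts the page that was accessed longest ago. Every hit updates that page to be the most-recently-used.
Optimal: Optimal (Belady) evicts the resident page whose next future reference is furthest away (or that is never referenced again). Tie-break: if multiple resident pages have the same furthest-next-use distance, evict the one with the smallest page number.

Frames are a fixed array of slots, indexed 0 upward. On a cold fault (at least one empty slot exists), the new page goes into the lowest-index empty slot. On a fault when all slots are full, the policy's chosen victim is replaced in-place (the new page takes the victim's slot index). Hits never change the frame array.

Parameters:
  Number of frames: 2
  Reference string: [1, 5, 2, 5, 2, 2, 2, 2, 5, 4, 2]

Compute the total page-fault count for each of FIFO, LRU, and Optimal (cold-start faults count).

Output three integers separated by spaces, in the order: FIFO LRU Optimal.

Answer: 4 5 4

Derivation:
--- FIFO ---
  step 0: ref 1 -> FAULT, frames=[1,-] (faults so far: 1)
  step 1: ref 5 -> FAULT, frames=[1,5] (faults so far: 2)
  step 2: ref 2 -> FAULT, evict 1, frames=[2,5] (faults so far: 3)
  step 3: ref 5 -> HIT, frames=[2,5] (faults so far: 3)
  step 4: ref 2 -> HIT, frames=[2,5] (faults so far: 3)
  step 5: ref 2 -> HIT, frames=[2,5] (faults so far: 3)
  step 6: ref 2 -> HIT, frames=[2,5] (faults so far: 3)
  step 7: ref 2 -> HIT, frames=[2,5] (faults so far: 3)
  step 8: ref 5 -> HIT, frames=[2,5] (faults so far: 3)
  step 9: ref 4 -> FAULT, evict 5, frames=[2,4] (faults so far: 4)
  step 10: ref 2 -> HIT, frames=[2,4] (faults so far: 4)
  FIFO total faults: 4
--- LRU ---
  step 0: ref 1 -> FAULT, frames=[1,-] (faults so far: 1)
  step 1: ref 5 -> FAULT, frames=[1,5] (faults so far: 2)
  step 2: ref 2 -> FAULT, evict 1, frames=[2,5] (faults so far: 3)
  step 3: ref 5 -> HIT, frames=[2,5] (faults so far: 3)
  step 4: ref 2 -> HIT, frames=[2,5] (faults so far: 3)
  step 5: ref 2 -> HIT, frames=[2,5] (faults so far: 3)
  step 6: ref 2 -> HIT, frames=[2,5] (faults so far: 3)
  step 7: ref 2 -> HIT, frames=[2,5] (faults so far: 3)
  step 8: ref 5 -> HIT, frames=[2,5] (faults so far: 3)
  step 9: ref 4 -> FAULT, evict 2, frames=[4,5] (faults so far: 4)
  step 10: ref 2 -> FAULT, evict 5, frames=[4,2] (faults so far: 5)
  LRU total faults: 5
--- Optimal ---
  step 0: ref 1 -> FAULT, frames=[1,-] (faults so far: 1)
  step 1: ref 5 -> FAULT, frames=[1,5] (faults so far: 2)
  step 2: ref 2 -> FAULT, evict 1, frames=[2,5] (faults so far: 3)
  step 3: ref 5 -> HIT, frames=[2,5] (faults so far: 3)
  step 4: ref 2 -> HIT, frames=[2,5] (faults so far: 3)
  step 5: ref 2 -> HIT, frames=[2,5] (faults so far: 3)
  step 6: ref 2 -> HIT, frames=[2,5] (faults so far: 3)
  step 7: ref 2 -> HIT, frames=[2,5] (faults so far: 3)
  step 8: ref 5 -> HIT, frames=[2,5] (faults so far: 3)
  step 9: ref 4 -> FAULT, evict 5, frames=[2,4] (faults so far: 4)
  step 10: ref 2 -> HIT, frames=[2,4] (faults so far: 4)
  Optimal total faults: 4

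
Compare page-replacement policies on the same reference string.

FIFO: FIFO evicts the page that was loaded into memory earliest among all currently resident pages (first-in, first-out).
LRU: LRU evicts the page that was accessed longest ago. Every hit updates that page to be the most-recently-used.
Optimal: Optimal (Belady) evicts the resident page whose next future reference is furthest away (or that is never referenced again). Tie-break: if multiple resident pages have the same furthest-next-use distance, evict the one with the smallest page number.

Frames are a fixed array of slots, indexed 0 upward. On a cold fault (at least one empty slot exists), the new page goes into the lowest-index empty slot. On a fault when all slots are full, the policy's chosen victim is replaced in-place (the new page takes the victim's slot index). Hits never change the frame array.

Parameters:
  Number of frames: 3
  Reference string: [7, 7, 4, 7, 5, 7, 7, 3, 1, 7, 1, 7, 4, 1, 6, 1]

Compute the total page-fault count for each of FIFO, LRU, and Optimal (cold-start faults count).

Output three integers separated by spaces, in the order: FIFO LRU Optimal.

--- FIFO ---
  step 0: ref 7 -> FAULT, frames=[7,-,-] (faults so far: 1)
  step 1: ref 7 -> HIT, frames=[7,-,-] (faults so far: 1)
  step 2: ref 4 -> FAULT, frames=[7,4,-] (faults so far: 2)
  step 3: ref 7 -> HIT, frames=[7,4,-] (faults so far: 2)
  step 4: ref 5 -> FAULT, frames=[7,4,5] (faults so far: 3)
  step 5: ref 7 -> HIT, frames=[7,4,5] (faults so far: 3)
  step 6: ref 7 -> HIT, frames=[7,4,5] (faults so far: 3)
  step 7: ref 3 -> FAULT, evict 7, frames=[3,4,5] (faults so far: 4)
  step 8: ref 1 -> FAULT, evict 4, frames=[3,1,5] (faults so far: 5)
  step 9: ref 7 -> FAULT, evict 5, frames=[3,1,7] (faults so far: 6)
  step 10: ref 1 -> HIT, frames=[3,1,7] (faults so far: 6)
  step 11: ref 7 -> HIT, frames=[3,1,7] (faults so far: 6)
  step 12: ref 4 -> FAULT, evict 3, frames=[4,1,7] (faults so far: 7)
  step 13: ref 1 -> HIT, frames=[4,1,7] (faults so far: 7)
  step 14: ref 6 -> FAULT, evict 1, frames=[4,6,7] (faults so far: 8)
  step 15: ref 1 -> FAULT, evict 7, frames=[4,6,1] (faults so far: 9)
  FIFO total faults: 9
--- LRU ---
  step 0: ref 7 -> FAULT, frames=[7,-,-] (faults so far: 1)
  step 1: ref 7 -> HIT, frames=[7,-,-] (faults so far: 1)
  step 2: ref 4 -> FAULT, frames=[7,4,-] (faults so far: 2)
  step 3: ref 7 -> HIT, frames=[7,4,-] (faults so far: 2)
  step 4: ref 5 -> FAULT, frames=[7,4,5] (faults so far: 3)
  step 5: ref 7 -> HIT, frames=[7,4,5] (faults so far: 3)
  step 6: ref 7 -> HIT, frames=[7,4,5] (faults so far: 3)
  step 7: ref 3 -> FAULT, evict 4, frames=[7,3,5] (faults so far: 4)
  step 8: ref 1 -> FAULT, evict 5, frames=[7,3,1] (faults so far: 5)
  step 9: ref 7 -> HIT, frames=[7,3,1] (faults so far: 5)
  step 10: ref 1 -> HIT, frames=[7,3,1] (faults so far: 5)
  step 11: ref 7 -> HIT, frames=[7,3,1] (faults so far: 5)
  step 12: ref 4 -> FAULT, evict 3, frames=[7,4,1] (faults so far: 6)
  step 13: ref 1 -> HIT, frames=[7,4,1] (faults so far: 6)
  step 14: ref 6 -> FAULT, evict 7, frames=[6,4,1] (faults so far: 7)
  step 15: ref 1 -> HIT, frames=[6,4,1] (faults so far: 7)
  LRU total faults: 7
--- Optimal ---
  step 0: ref 7 -> FAULT, frames=[7,-,-] (faults so far: 1)
  step 1: ref 7 -> HIT, frames=[7,-,-] (faults so far: 1)
  step 2: ref 4 -> FAULT, frames=[7,4,-] (faults so far: 2)
  step 3: ref 7 -> HIT, frames=[7,4,-] (faults so far: 2)
  step 4: ref 5 -> FAULT, frames=[7,4,5] (faults so far: 3)
  step 5: ref 7 -> HIT, frames=[7,4,5] (faults so far: 3)
  step 6: ref 7 -> HIT, frames=[7,4,5] (faults so far: 3)
  step 7: ref 3 -> FAULT, evict 5, frames=[7,4,3] (faults so far: 4)
  step 8: ref 1 -> FAULT, evict 3, frames=[7,4,1] (faults so far: 5)
  step 9: ref 7 -> HIT, frames=[7,4,1] (faults so far: 5)
  step 10: ref 1 -> HIT, frames=[7,4,1] (faults so far: 5)
  step 11: ref 7 -> HIT, frames=[7,4,1] (faults so far: 5)
  step 12: ref 4 -> HIT, frames=[7,4,1] (faults so far: 5)
  step 13: ref 1 -> HIT, frames=[7,4,1] (faults so far: 5)
  step 14: ref 6 -> FAULT, evict 4, frames=[7,6,1] (faults so far: 6)
  step 15: ref 1 -> HIT, frames=[7,6,1] (faults so far: 6)
  Optimal total faults: 6

Answer: 9 7 6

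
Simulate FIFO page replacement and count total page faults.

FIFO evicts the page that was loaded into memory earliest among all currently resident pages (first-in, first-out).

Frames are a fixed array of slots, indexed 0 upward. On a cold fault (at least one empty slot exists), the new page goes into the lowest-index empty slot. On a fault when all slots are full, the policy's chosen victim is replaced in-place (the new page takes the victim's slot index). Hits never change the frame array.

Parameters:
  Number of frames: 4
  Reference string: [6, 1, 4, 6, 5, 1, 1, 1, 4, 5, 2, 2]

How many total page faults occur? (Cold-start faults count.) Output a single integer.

Step 0: ref 6 → FAULT, frames=[6,-,-,-]
Step 1: ref 1 → FAULT, frames=[6,1,-,-]
Step 2: ref 4 → FAULT, frames=[6,1,4,-]
Step 3: ref 6 → HIT, frames=[6,1,4,-]
Step 4: ref 5 → FAULT, frames=[6,1,4,5]
Step 5: ref 1 → HIT, frames=[6,1,4,5]
Step 6: ref 1 → HIT, frames=[6,1,4,5]
Step 7: ref 1 → HIT, frames=[6,1,4,5]
Step 8: ref 4 → HIT, frames=[6,1,4,5]
Step 9: ref 5 → HIT, frames=[6,1,4,5]
Step 10: ref 2 → FAULT (evict 6), frames=[2,1,4,5]
Step 11: ref 2 → HIT, frames=[2,1,4,5]
Total faults: 5

Answer: 5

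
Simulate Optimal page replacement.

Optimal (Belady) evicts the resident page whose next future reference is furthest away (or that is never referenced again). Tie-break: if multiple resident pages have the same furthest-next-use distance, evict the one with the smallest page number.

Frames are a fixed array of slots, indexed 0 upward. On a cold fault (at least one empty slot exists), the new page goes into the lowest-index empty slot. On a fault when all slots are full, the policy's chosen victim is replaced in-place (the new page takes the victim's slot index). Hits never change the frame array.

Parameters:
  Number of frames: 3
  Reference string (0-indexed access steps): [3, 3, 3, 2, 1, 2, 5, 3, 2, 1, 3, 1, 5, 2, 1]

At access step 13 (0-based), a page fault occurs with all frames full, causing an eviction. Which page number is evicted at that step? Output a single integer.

Step 0: ref 3 -> FAULT, frames=[3,-,-]
Step 1: ref 3 -> HIT, frames=[3,-,-]
Step 2: ref 3 -> HIT, frames=[3,-,-]
Step 3: ref 2 -> FAULT, frames=[3,2,-]
Step 4: ref 1 -> FAULT, frames=[3,2,1]
Step 5: ref 2 -> HIT, frames=[3,2,1]
Step 6: ref 5 -> FAULT, evict 1, frames=[3,2,5]
Step 7: ref 3 -> HIT, frames=[3,2,5]
Step 8: ref 2 -> HIT, frames=[3,2,5]
Step 9: ref 1 -> FAULT, evict 2, frames=[3,1,5]
Step 10: ref 3 -> HIT, frames=[3,1,5]
Step 11: ref 1 -> HIT, frames=[3,1,5]
Step 12: ref 5 -> HIT, frames=[3,1,5]
Step 13: ref 2 -> FAULT, evict 3, frames=[2,1,5]
At step 13: evicted page 3

Answer: 3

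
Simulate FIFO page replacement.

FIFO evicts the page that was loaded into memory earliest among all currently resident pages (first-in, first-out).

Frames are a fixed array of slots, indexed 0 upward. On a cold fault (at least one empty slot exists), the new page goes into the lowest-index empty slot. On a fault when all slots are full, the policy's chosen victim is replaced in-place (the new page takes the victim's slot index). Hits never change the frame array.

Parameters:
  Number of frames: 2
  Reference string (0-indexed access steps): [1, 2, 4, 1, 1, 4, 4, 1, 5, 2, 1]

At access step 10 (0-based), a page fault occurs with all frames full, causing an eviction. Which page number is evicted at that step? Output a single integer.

Step 0: ref 1 -> FAULT, frames=[1,-]
Step 1: ref 2 -> FAULT, frames=[1,2]
Step 2: ref 4 -> FAULT, evict 1, frames=[4,2]
Step 3: ref 1 -> FAULT, evict 2, frames=[4,1]
Step 4: ref 1 -> HIT, frames=[4,1]
Step 5: ref 4 -> HIT, frames=[4,1]
Step 6: ref 4 -> HIT, frames=[4,1]
Step 7: ref 1 -> HIT, frames=[4,1]
Step 8: ref 5 -> FAULT, evict 4, frames=[5,1]
Step 9: ref 2 -> FAULT, evict 1, frames=[5,2]
Step 10: ref 1 -> FAULT, evict 5, frames=[1,2]
At step 10: evicted page 5

Answer: 5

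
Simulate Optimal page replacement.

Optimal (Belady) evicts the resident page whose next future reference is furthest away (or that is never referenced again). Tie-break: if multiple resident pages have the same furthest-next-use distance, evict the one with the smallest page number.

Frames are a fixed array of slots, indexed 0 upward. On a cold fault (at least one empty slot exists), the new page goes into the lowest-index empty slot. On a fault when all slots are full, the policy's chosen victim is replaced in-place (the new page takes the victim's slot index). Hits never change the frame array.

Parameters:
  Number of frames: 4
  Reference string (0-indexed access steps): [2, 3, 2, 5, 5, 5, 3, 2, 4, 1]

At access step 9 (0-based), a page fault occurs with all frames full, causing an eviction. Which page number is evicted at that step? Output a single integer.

Step 0: ref 2 -> FAULT, frames=[2,-,-,-]
Step 1: ref 3 -> FAULT, frames=[2,3,-,-]
Step 2: ref 2 -> HIT, frames=[2,3,-,-]
Step 3: ref 5 -> FAULT, frames=[2,3,5,-]
Step 4: ref 5 -> HIT, frames=[2,3,5,-]
Step 5: ref 5 -> HIT, frames=[2,3,5,-]
Step 6: ref 3 -> HIT, frames=[2,3,5,-]
Step 7: ref 2 -> HIT, frames=[2,3,5,-]
Step 8: ref 4 -> FAULT, frames=[2,3,5,4]
Step 9: ref 1 -> FAULT, evict 2, frames=[1,3,5,4]
At step 9: evicted page 2

Answer: 2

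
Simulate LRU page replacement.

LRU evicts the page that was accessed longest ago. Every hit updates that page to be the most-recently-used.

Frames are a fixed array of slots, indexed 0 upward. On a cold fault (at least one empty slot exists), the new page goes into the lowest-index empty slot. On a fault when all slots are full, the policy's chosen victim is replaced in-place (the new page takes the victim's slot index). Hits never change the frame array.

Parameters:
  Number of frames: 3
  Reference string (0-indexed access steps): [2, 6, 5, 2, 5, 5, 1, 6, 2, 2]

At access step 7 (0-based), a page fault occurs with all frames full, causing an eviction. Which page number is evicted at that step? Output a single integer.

Step 0: ref 2 -> FAULT, frames=[2,-,-]
Step 1: ref 6 -> FAULT, frames=[2,6,-]
Step 2: ref 5 -> FAULT, frames=[2,6,5]
Step 3: ref 2 -> HIT, frames=[2,6,5]
Step 4: ref 5 -> HIT, frames=[2,6,5]
Step 5: ref 5 -> HIT, frames=[2,6,5]
Step 6: ref 1 -> FAULT, evict 6, frames=[2,1,5]
Step 7: ref 6 -> FAULT, evict 2, frames=[6,1,5]
At step 7: evicted page 2

Answer: 2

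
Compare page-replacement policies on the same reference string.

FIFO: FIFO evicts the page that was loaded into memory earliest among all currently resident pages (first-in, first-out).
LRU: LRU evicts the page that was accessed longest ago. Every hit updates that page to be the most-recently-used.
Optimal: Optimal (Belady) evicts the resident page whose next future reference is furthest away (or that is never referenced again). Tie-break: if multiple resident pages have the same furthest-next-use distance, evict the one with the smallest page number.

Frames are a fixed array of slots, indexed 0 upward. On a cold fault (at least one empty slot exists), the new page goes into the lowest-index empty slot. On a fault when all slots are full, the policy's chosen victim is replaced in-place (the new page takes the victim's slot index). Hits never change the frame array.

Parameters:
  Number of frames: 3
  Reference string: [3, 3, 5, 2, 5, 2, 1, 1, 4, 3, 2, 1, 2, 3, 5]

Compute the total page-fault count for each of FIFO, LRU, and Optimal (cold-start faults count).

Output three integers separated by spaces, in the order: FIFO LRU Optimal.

Answer: 9 9 7

Derivation:
--- FIFO ---
  step 0: ref 3 -> FAULT, frames=[3,-,-] (faults so far: 1)
  step 1: ref 3 -> HIT, frames=[3,-,-] (faults so far: 1)
  step 2: ref 5 -> FAULT, frames=[3,5,-] (faults so far: 2)
  step 3: ref 2 -> FAULT, frames=[3,5,2] (faults so far: 3)
  step 4: ref 5 -> HIT, frames=[3,5,2] (faults so far: 3)
  step 5: ref 2 -> HIT, frames=[3,5,2] (faults so far: 3)
  step 6: ref 1 -> FAULT, evict 3, frames=[1,5,2] (faults so far: 4)
  step 7: ref 1 -> HIT, frames=[1,5,2] (faults so far: 4)
  step 8: ref 4 -> FAULT, evict 5, frames=[1,4,2] (faults so far: 5)
  step 9: ref 3 -> FAULT, evict 2, frames=[1,4,3] (faults so far: 6)
  step 10: ref 2 -> FAULT, evict 1, frames=[2,4,3] (faults so far: 7)
  step 11: ref 1 -> FAULT, evict 4, frames=[2,1,3] (faults so far: 8)
  step 12: ref 2 -> HIT, frames=[2,1,3] (faults so far: 8)
  step 13: ref 3 -> HIT, frames=[2,1,3] (faults so far: 8)
  step 14: ref 5 -> FAULT, evict 3, frames=[2,1,5] (faults so far: 9)
  FIFO total faults: 9
--- LRU ---
  step 0: ref 3 -> FAULT, frames=[3,-,-] (faults so far: 1)
  step 1: ref 3 -> HIT, frames=[3,-,-] (faults so far: 1)
  step 2: ref 5 -> FAULT, frames=[3,5,-] (faults so far: 2)
  step 3: ref 2 -> FAULT, frames=[3,5,2] (faults so far: 3)
  step 4: ref 5 -> HIT, frames=[3,5,2] (faults so far: 3)
  step 5: ref 2 -> HIT, frames=[3,5,2] (faults so far: 3)
  step 6: ref 1 -> FAULT, evict 3, frames=[1,5,2] (faults so far: 4)
  step 7: ref 1 -> HIT, frames=[1,5,2] (faults so far: 4)
  step 8: ref 4 -> FAULT, evict 5, frames=[1,4,2] (faults so far: 5)
  step 9: ref 3 -> FAULT, evict 2, frames=[1,4,3] (faults so far: 6)
  step 10: ref 2 -> FAULT, evict 1, frames=[2,4,3] (faults so far: 7)
  step 11: ref 1 -> FAULT, evict 4, frames=[2,1,3] (faults so far: 8)
  step 12: ref 2 -> HIT, frames=[2,1,3] (faults so far: 8)
  step 13: ref 3 -> HIT, frames=[2,1,3] (faults so far: 8)
  step 14: ref 5 -> FAULT, evict 1, frames=[2,5,3] (faults so far: 9)
  LRU total faults: 9
--- Optimal ---
  step 0: ref 3 -> FAULT, frames=[3,-,-] (faults so far: 1)
  step 1: ref 3 -> HIT, frames=[3,-,-] (faults so far: 1)
  step 2: ref 5 -> FAULT, frames=[3,5,-] (faults so far: 2)
  step 3: ref 2 -> FAULT, frames=[3,5,2] (faults so far: 3)
  step 4: ref 5 -> HIT, frames=[3,5,2] (faults so far: 3)
  step 5: ref 2 -> HIT, frames=[3,5,2] (faults so far: 3)
  step 6: ref 1 -> FAULT, evict 5, frames=[3,1,2] (faults so far: 4)
  step 7: ref 1 -> HIT, frames=[3,1,2] (faults so far: 4)
  step 8: ref 4 -> FAULT, evict 1, frames=[3,4,2] (faults so far: 5)
  step 9: ref 3 -> HIT, frames=[3,4,2] (faults so far: 5)
  step 10: ref 2 -> HIT, frames=[3,4,2] (faults so far: 5)
  step 11: ref 1 -> FAULT, evict 4, frames=[3,1,2] (faults so far: 6)
  step 12: ref 2 -> HIT, frames=[3,1,2] (faults so far: 6)
  step 13: ref 3 -> HIT, frames=[3,1,2] (faults so far: 6)
  step 14: ref 5 -> FAULT, evict 1, frames=[3,5,2] (faults so far: 7)
  Optimal total faults: 7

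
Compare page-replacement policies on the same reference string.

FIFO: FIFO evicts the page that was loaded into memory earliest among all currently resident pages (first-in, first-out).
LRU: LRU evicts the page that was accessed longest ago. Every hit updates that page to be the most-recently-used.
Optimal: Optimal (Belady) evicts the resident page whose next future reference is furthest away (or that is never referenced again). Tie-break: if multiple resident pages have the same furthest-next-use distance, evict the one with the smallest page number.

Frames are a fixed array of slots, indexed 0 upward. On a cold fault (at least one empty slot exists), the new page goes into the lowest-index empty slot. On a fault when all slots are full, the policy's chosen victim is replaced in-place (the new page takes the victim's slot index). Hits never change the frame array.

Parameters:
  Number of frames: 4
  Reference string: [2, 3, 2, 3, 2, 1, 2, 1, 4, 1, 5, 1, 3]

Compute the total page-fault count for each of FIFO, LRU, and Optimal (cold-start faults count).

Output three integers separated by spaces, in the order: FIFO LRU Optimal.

--- FIFO ---
  step 0: ref 2 -> FAULT, frames=[2,-,-,-] (faults so far: 1)
  step 1: ref 3 -> FAULT, frames=[2,3,-,-] (faults so far: 2)
  step 2: ref 2 -> HIT, frames=[2,3,-,-] (faults so far: 2)
  step 3: ref 3 -> HIT, frames=[2,3,-,-] (faults so far: 2)
  step 4: ref 2 -> HIT, frames=[2,3,-,-] (faults so far: 2)
  step 5: ref 1 -> FAULT, frames=[2,3,1,-] (faults so far: 3)
  step 6: ref 2 -> HIT, frames=[2,3,1,-] (faults so far: 3)
  step 7: ref 1 -> HIT, frames=[2,3,1,-] (faults so far: 3)
  step 8: ref 4 -> FAULT, frames=[2,3,1,4] (faults so far: 4)
  step 9: ref 1 -> HIT, frames=[2,3,1,4] (faults so far: 4)
  step 10: ref 5 -> FAULT, evict 2, frames=[5,3,1,4] (faults so far: 5)
  step 11: ref 1 -> HIT, frames=[5,3,1,4] (faults so far: 5)
  step 12: ref 3 -> HIT, frames=[5,3,1,4] (faults so far: 5)
  FIFO total faults: 5
--- LRU ---
  step 0: ref 2 -> FAULT, frames=[2,-,-,-] (faults so far: 1)
  step 1: ref 3 -> FAULT, frames=[2,3,-,-] (faults so far: 2)
  step 2: ref 2 -> HIT, frames=[2,3,-,-] (faults so far: 2)
  step 3: ref 3 -> HIT, frames=[2,3,-,-] (faults so far: 2)
  step 4: ref 2 -> HIT, frames=[2,3,-,-] (faults so far: 2)
  step 5: ref 1 -> FAULT, frames=[2,3,1,-] (faults so far: 3)
  step 6: ref 2 -> HIT, frames=[2,3,1,-] (faults so far: 3)
  step 7: ref 1 -> HIT, frames=[2,3,1,-] (faults so far: 3)
  step 8: ref 4 -> FAULT, frames=[2,3,1,4] (faults so far: 4)
  step 9: ref 1 -> HIT, frames=[2,3,1,4] (faults so far: 4)
  step 10: ref 5 -> FAULT, evict 3, frames=[2,5,1,4] (faults so far: 5)
  step 11: ref 1 -> HIT, frames=[2,5,1,4] (faults so far: 5)
  step 12: ref 3 -> FAULT, evict 2, frames=[3,5,1,4] (faults so far: 6)
  LRU total faults: 6
--- Optimal ---
  step 0: ref 2 -> FAULT, frames=[2,-,-,-] (faults so far: 1)
  step 1: ref 3 -> FAULT, frames=[2,3,-,-] (faults so far: 2)
  step 2: ref 2 -> HIT, frames=[2,3,-,-] (faults so far: 2)
  step 3: ref 3 -> HIT, frames=[2,3,-,-] (faults so far: 2)
  step 4: ref 2 -> HIT, frames=[2,3,-,-] (faults so far: 2)
  step 5: ref 1 -> FAULT, frames=[2,3,1,-] (faults so far: 3)
  step 6: ref 2 -> HIT, frames=[2,3,1,-] (faults so far: 3)
  step 7: ref 1 -> HIT, frames=[2,3,1,-] (faults so far: 3)
  step 8: ref 4 -> FAULT, frames=[2,3,1,4] (faults so far: 4)
  step 9: ref 1 -> HIT, frames=[2,3,1,4] (faults so far: 4)
  step 10: ref 5 -> FAULT, evict 2, frames=[5,3,1,4] (faults so far: 5)
  step 11: ref 1 -> HIT, frames=[5,3,1,4] (faults so far: 5)
  step 12: ref 3 -> HIT, frames=[5,3,1,4] (faults so far: 5)
  Optimal total faults: 5

Answer: 5 6 5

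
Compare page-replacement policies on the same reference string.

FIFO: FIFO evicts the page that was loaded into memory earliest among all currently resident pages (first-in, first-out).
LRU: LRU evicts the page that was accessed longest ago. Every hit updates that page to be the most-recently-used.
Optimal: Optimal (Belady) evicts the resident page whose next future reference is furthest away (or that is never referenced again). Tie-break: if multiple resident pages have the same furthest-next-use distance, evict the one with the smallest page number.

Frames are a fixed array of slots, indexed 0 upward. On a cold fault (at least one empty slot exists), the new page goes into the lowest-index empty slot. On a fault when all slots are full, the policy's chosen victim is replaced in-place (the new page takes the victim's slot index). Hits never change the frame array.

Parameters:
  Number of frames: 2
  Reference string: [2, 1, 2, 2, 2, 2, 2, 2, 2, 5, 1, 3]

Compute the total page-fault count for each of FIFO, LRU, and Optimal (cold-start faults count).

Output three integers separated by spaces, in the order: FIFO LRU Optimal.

Answer: 4 5 4

Derivation:
--- FIFO ---
  step 0: ref 2 -> FAULT, frames=[2,-] (faults so far: 1)
  step 1: ref 1 -> FAULT, frames=[2,1] (faults so far: 2)
  step 2: ref 2 -> HIT, frames=[2,1] (faults so far: 2)
  step 3: ref 2 -> HIT, frames=[2,1] (faults so far: 2)
  step 4: ref 2 -> HIT, frames=[2,1] (faults so far: 2)
  step 5: ref 2 -> HIT, frames=[2,1] (faults so far: 2)
  step 6: ref 2 -> HIT, frames=[2,1] (faults so far: 2)
  step 7: ref 2 -> HIT, frames=[2,1] (faults so far: 2)
  step 8: ref 2 -> HIT, frames=[2,1] (faults so far: 2)
  step 9: ref 5 -> FAULT, evict 2, frames=[5,1] (faults so far: 3)
  step 10: ref 1 -> HIT, frames=[5,1] (faults so far: 3)
  step 11: ref 3 -> FAULT, evict 1, frames=[5,3] (faults so far: 4)
  FIFO total faults: 4
--- LRU ---
  step 0: ref 2 -> FAULT, frames=[2,-] (faults so far: 1)
  step 1: ref 1 -> FAULT, frames=[2,1] (faults so far: 2)
  step 2: ref 2 -> HIT, frames=[2,1] (faults so far: 2)
  step 3: ref 2 -> HIT, frames=[2,1] (faults so far: 2)
  step 4: ref 2 -> HIT, frames=[2,1] (faults so far: 2)
  step 5: ref 2 -> HIT, frames=[2,1] (faults so far: 2)
  step 6: ref 2 -> HIT, frames=[2,1] (faults so far: 2)
  step 7: ref 2 -> HIT, frames=[2,1] (faults so far: 2)
  step 8: ref 2 -> HIT, frames=[2,1] (faults so far: 2)
  step 9: ref 5 -> FAULT, evict 1, frames=[2,5] (faults so far: 3)
  step 10: ref 1 -> FAULT, evict 2, frames=[1,5] (faults so far: 4)
  step 11: ref 3 -> FAULT, evict 5, frames=[1,3] (faults so far: 5)
  LRU total faults: 5
--- Optimal ---
  step 0: ref 2 -> FAULT, frames=[2,-] (faults so far: 1)
  step 1: ref 1 -> FAULT, frames=[2,1] (faults so far: 2)
  step 2: ref 2 -> HIT, frames=[2,1] (faults so far: 2)
  step 3: ref 2 -> HIT, frames=[2,1] (faults so far: 2)
  step 4: ref 2 -> HIT, frames=[2,1] (faults so far: 2)
  step 5: ref 2 -> HIT, frames=[2,1] (faults so far: 2)
  step 6: ref 2 -> HIT, frames=[2,1] (faults so far: 2)
  step 7: ref 2 -> HIT, frames=[2,1] (faults so far: 2)
  step 8: ref 2 -> HIT, frames=[2,1] (faults so far: 2)
  step 9: ref 5 -> FAULT, evict 2, frames=[5,1] (faults so far: 3)
  step 10: ref 1 -> HIT, frames=[5,1] (faults so far: 3)
  step 11: ref 3 -> FAULT, evict 1, frames=[5,3] (faults so far: 4)
  Optimal total faults: 4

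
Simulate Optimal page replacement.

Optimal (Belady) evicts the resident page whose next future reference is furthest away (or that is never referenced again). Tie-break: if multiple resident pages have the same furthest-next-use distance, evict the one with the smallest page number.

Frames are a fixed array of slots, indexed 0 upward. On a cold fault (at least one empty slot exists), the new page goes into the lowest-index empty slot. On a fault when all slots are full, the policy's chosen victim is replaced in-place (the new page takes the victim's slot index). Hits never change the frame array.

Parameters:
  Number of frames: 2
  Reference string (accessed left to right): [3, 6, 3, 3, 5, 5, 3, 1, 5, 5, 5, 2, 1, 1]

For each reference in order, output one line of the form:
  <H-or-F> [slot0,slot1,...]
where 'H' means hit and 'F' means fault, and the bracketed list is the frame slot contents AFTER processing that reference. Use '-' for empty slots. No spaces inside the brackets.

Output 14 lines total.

F [3,-]
F [3,6]
H [3,6]
H [3,6]
F [3,5]
H [3,5]
H [3,5]
F [1,5]
H [1,5]
H [1,5]
H [1,5]
F [1,2]
H [1,2]
H [1,2]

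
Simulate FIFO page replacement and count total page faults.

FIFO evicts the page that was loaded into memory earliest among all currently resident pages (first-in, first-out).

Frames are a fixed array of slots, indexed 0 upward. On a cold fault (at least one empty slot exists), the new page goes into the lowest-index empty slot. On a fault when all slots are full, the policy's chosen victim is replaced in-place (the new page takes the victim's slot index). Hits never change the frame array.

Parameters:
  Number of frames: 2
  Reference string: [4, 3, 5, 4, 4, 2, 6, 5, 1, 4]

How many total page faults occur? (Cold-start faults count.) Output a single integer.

Step 0: ref 4 → FAULT, frames=[4,-]
Step 1: ref 3 → FAULT, frames=[4,3]
Step 2: ref 5 → FAULT (evict 4), frames=[5,3]
Step 3: ref 4 → FAULT (evict 3), frames=[5,4]
Step 4: ref 4 → HIT, frames=[5,4]
Step 5: ref 2 → FAULT (evict 5), frames=[2,4]
Step 6: ref 6 → FAULT (evict 4), frames=[2,6]
Step 7: ref 5 → FAULT (evict 2), frames=[5,6]
Step 8: ref 1 → FAULT (evict 6), frames=[5,1]
Step 9: ref 4 → FAULT (evict 5), frames=[4,1]
Total faults: 9

Answer: 9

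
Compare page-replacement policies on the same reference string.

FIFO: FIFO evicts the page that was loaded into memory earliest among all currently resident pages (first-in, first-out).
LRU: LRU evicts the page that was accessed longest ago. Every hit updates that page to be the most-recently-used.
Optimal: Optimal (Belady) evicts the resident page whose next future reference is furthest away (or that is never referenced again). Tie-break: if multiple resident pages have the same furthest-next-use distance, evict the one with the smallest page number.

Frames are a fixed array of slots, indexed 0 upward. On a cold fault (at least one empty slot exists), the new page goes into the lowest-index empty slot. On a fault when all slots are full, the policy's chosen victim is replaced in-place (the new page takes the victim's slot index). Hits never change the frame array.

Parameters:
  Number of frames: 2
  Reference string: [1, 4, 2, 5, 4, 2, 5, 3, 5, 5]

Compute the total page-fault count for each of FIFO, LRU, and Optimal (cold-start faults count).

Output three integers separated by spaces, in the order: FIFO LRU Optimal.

Answer: 8 8 6

Derivation:
--- FIFO ---
  step 0: ref 1 -> FAULT, frames=[1,-] (faults so far: 1)
  step 1: ref 4 -> FAULT, frames=[1,4] (faults so far: 2)
  step 2: ref 2 -> FAULT, evict 1, frames=[2,4] (faults so far: 3)
  step 3: ref 5 -> FAULT, evict 4, frames=[2,5] (faults so far: 4)
  step 4: ref 4 -> FAULT, evict 2, frames=[4,5] (faults so far: 5)
  step 5: ref 2 -> FAULT, evict 5, frames=[4,2] (faults so far: 6)
  step 6: ref 5 -> FAULT, evict 4, frames=[5,2] (faults so far: 7)
  step 7: ref 3 -> FAULT, evict 2, frames=[5,3] (faults so far: 8)
  step 8: ref 5 -> HIT, frames=[5,3] (faults so far: 8)
  step 9: ref 5 -> HIT, frames=[5,3] (faults so far: 8)
  FIFO total faults: 8
--- LRU ---
  step 0: ref 1 -> FAULT, frames=[1,-] (faults so far: 1)
  step 1: ref 4 -> FAULT, frames=[1,4] (faults so far: 2)
  step 2: ref 2 -> FAULT, evict 1, frames=[2,4] (faults so far: 3)
  step 3: ref 5 -> FAULT, evict 4, frames=[2,5] (faults so far: 4)
  step 4: ref 4 -> FAULT, evict 2, frames=[4,5] (faults so far: 5)
  step 5: ref 2 -> FAULT, evict 5, frames=[4,2] (faults so far: 6)
  step 6: ref 5 -> FAULT, evict 4, frames=[5,2] (faults so far: 7)
  step 7: ref 3 -> FAULT, evict 2, frames=[5,3] (faults so far: 8)
  step 8: ref 5 -> HIT, frames=[5,3] (faults so far: 8)
  step 9: ref 5 -> HIT, frames=[5,3] (faults so far: 8)
  LRU total faults: 8
--- Optimal ---
  step 0: ref 1 -> FAULT, frames=[1,-] (faults so far: 1)
  step 1: ref 4 -> FAULT, frames=[1,4] (faults so far: 2)
  step 2: ref 2 -> FAULT, evict 1, frames=[2,4] (faults so far: 3)
  step 3: ref 5 -> FAULT, evict 2, frames=[5,4] (faults so far: 4)
  step 4: ref 4 -> HIT, frames=[5,4] (faults so far: 4)
  step 5: ref 2 -> FAULT, evict 4, frames=[5,2] (faults so far: 5)
  step 6: ref 5 -> HIT, frames=[5,2] (faults so far: 5)
  step 7: ref 3 -> FAULT, evict 2, frames=[5,3] (faults so far: 6)
  step 8: ref 5 -> HIT, frames=[5,3] (faults so far: 6)
  step 9: ref 5 -> HIT, frames=[5,3] (faults so far: 6)
  Optimal total faults: 6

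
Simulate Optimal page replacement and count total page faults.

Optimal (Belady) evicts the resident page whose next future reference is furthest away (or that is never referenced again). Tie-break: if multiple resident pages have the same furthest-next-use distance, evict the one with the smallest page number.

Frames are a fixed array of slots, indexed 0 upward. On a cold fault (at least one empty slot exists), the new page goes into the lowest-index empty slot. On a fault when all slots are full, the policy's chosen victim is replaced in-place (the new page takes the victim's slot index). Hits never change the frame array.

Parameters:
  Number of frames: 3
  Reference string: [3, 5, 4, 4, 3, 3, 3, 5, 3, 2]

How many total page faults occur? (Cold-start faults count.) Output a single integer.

Answer: 4

Derivation:
Step 0: ref 3 → FAULT, frames=[3,-,-]
Step 1: ref 5 → FAULT, frames=[3,5,-]
Step 2: ref 4 → FAULT, frames=[3,5,4]
Step 3: ref 4 → HIT, frames=[3,5,4]
Step 4: ref 3 → HIT, frames=[3,5,4]
Step 5: ref 3 → HIT, frames=[3,5,4]
Step 6: ref 3 → HIT, frames=[3,5,4]
Step 7: ref 5 → HIT, frames=[3,5,4]
Step 8: ref 3 → HIT, frames=[3,5,4]
Step 9: ref 2 → FAULT (evict 3), frames=[2,5,4]
Total faults: 4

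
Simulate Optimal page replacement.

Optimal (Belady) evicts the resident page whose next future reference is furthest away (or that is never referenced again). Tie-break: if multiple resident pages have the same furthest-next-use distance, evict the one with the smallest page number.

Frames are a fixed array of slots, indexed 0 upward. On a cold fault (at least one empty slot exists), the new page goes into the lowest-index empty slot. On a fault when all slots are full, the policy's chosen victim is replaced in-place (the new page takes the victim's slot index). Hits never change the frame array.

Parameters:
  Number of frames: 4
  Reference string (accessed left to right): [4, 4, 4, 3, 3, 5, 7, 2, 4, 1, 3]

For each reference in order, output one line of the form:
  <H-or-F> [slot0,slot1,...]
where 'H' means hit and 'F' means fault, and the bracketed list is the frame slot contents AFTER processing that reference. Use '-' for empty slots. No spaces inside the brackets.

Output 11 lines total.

F [4,-,-,-]
H [4,-,-,-]
H [4,-,-,-]
F [4,3,-,-]
H [4,3,-,-]
F [4,3,5,-]
F [4,3,5,7]
F [4,3,2,7]
H [4,3,2,7]
F [4,3,1,7]
H [4,3,1,7]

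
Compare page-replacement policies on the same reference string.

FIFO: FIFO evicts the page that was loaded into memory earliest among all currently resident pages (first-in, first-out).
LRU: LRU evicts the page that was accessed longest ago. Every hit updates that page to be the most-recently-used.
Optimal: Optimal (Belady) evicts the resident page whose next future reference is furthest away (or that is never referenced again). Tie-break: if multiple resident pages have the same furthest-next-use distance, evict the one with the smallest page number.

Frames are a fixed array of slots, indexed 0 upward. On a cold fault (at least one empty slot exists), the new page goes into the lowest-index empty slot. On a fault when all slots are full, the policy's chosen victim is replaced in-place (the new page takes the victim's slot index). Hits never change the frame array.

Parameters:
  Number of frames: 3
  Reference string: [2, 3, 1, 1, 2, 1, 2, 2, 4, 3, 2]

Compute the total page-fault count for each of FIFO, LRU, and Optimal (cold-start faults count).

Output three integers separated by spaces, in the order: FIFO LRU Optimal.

Answer: 5 5 4

Derivation:
--- FIFO ---
  step 0: ref 2 -> FAULT, frames=[2,-,-] (faults so far: 1)
  step 1: ref 3 -> FAULT, frames=[2,3,-] (faults so far: 2)
  step 2: ref 1 -> FAULT, frames=[2,3,1] (faults so far: 3)
  step 3: ref 1 -> HIT, frames=[2,3,1] (faults so far: 3)
  step 4: ref 2 -> HIT, frames=[2,3,1] (faults so far: 3)
  step 5: ref 1 -> HIT, frames=[2,3,1] (faults so far: 3)
  step 6: ref 2 -> HIT, frames=[2,3,1] (faults so far: 3)
  step 7: ref 2 -> HIT, frames=[2,3,1] (faults so far: 3)
  step 8: ref 4 -> FAULT, evict 2, frames=[4,3,1] (faults so far: 4)
  step 9: ref 3 -> HIT, frames=[4,3,1] (faults so far: 4)
  step 10: ref 2 -> FAULT, evict 3, frames=[4,2,1] (faults so far: 5)
  FIFO total faults: 5
--- LRU ---
  step 0: ref 2 -> FAULT, frames=[2,-,-] (faults so far: 1)
  step 1: ref 3 -> FAULT, frames=[2,3,-] (faults so far: 2)
  step 2: ref 1 -> FAULT, frames=[2,3,1] (faults so far: 3)
  step 3: ref 1 -> HIT, frames=[2,3,1] (faults so far: 3)
  step 4: ref 2 -> HIT, frames=[2,3,1] (faults so far: 3)
  step 5: ref 1 -> HIT, frames=[2,3,1] (faults so far: 3)
  step 6: ref 2 -> HIT, frames=[2,3,1] (faults so far: 3)
  step 7: ref 2 -> HIT, frames=[2,3,1] (faults so far: 3)
  step 8: ref 4 -> FAULT, evict 3, frames=[2,4,1] (faults so far: 4)
  step 9: ref 3 -> FAULT, evict 1, frames=[2,4,3] (faults so far: 5)
  step 10: ref 2 -> HIT, frames=[2,4,3] (faults so far: 5)
  LRU total faults: 5
--- Optimal ---
  step 0: ref 2 -> FAULT, frames=[2,-,-] (faults so far: 1)
  step 1: ref 3 -> FAULT, frames=[2,3,-] (faults so far: 2)
  step 2: ref 1 -> FAULT, frames=[2,3,1] (faults so far: 3)
  step 3: ref 1 -> HIT, frames=[2,3,1] (faults so far: 3)
  step 4: ref 2 -> HIT, frames=[2,3,1] (faults so far: 3)
  step 5: ref 1 -> HIT, frames=[2,3,1] (faults so far: 3)
  step 6: ref 2 -> HIT, frames=[2,3,1] (faults so far: 3)
  step 7: ref 2 -> HIT, frames=[2,3,1] (faults so far: 3)
  step 8: ref 4 -> FAULT, evict 1, frames=[2,3,4] (faults so far: 4)
  step 9: ref 3 -> HIT, frames=[2,3,4] (faults so far: 4)
  step 10: ref 2 -> HIT, frames=[2,3,4] (faults so far: 4)
  Optimal total faults: 4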